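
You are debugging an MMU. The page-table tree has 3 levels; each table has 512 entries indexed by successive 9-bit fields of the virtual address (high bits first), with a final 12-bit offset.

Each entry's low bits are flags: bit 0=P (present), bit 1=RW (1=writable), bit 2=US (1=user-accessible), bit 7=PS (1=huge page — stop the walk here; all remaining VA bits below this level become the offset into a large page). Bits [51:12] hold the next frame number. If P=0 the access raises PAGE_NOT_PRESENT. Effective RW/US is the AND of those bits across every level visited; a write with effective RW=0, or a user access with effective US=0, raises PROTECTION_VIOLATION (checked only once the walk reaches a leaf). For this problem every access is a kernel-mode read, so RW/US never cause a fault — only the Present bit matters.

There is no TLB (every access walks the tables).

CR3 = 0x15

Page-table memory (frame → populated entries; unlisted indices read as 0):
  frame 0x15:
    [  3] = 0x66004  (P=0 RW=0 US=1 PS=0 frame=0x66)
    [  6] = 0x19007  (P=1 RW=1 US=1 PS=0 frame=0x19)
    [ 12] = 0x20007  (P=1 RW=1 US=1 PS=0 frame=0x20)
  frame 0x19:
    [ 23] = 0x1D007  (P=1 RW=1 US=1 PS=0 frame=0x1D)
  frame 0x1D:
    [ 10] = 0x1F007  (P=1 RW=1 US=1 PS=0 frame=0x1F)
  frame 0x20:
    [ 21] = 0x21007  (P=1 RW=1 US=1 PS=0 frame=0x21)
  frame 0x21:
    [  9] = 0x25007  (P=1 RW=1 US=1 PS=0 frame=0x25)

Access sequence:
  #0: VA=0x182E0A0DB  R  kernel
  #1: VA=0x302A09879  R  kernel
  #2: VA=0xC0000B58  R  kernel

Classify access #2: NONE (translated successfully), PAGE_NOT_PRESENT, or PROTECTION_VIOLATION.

Per-access translation:
#0 VA=0x182E0A0DB (r,kernel):
  lvl0: tbl 0x15, slot 6 ⇒ 0x19007 (P1/RW1/US1/PS0)
  lvl1: tbl 0x19, slot 23 ⇒ 0x1D007 (P1/RW1/US1/PS0)
  lvl2: tbl 0x1D, slot 10 ⇒ 0x1F007 (P1/RW1/US1/PS0)
  ⇒ phys 0x1F0DB  [3 reads]
#1 VA=0x302A09879 (r,kernel):
  lvl0: tbl 0x15, slot 12 ⇒ 0x20007 (P1/RW1/US1/PS0)
  lvl1: tbl 0x20, slot 21 ⇒ 0x21007 (P1/RW1/US1/PS0)
  lvl2: tbl 0x21, slot 9 ⇒ 0x25007 (P1/RW1/US1/PS0)
  ⇒ phys 0x25879  [3 reads]
#2 VA=0xC0000B58 (r,kernel):
  lvl0: tbl 0x15, slot 3 ⇒ 0x66004 (P0/RW0/US1/PS0)
  → PAGE_NOT_PRESENT  (1 entries read)

Access #2 fault: PAGE_NOT_PRESENT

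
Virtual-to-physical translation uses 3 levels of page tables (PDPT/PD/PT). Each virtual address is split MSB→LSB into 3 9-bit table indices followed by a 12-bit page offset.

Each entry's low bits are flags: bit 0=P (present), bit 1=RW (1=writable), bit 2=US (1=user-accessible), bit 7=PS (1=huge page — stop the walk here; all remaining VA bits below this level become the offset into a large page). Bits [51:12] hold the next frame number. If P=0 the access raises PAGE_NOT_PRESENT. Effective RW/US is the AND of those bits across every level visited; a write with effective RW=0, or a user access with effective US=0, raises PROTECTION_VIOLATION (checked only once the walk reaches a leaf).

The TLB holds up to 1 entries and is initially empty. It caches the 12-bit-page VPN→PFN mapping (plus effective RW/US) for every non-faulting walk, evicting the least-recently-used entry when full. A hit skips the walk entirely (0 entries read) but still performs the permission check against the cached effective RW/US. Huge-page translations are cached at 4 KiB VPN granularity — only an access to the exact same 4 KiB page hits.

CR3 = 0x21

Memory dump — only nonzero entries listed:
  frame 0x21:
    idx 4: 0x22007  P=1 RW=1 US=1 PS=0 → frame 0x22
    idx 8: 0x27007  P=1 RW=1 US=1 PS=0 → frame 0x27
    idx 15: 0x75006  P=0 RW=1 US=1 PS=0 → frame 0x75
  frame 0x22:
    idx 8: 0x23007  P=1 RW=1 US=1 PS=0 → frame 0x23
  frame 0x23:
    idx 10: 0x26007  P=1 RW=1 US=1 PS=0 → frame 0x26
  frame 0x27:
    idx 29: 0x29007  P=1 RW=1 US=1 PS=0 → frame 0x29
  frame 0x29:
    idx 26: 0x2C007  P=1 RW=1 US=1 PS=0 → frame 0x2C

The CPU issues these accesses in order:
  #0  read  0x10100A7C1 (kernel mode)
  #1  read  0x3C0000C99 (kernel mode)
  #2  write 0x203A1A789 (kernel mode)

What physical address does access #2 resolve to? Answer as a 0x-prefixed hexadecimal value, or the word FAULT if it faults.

Per-access translation:
#0 VA=0x10100A7C1 (r,kernel):
  L0: frame=0x21 idx=4 entry=0x22007 [P=1 RW=1 US=1 PS=0]
  L1: frame=0x22 idx=8 entry=0x23007 [P=1 RW=1 US=1 PS=0]
  L2: frame=0x23 idx=10 entry=0x26007 [P=1 RW=1 US=1 PS=0]
  ✓ 0x267C1  — 3 lookups
#1 VA=0x3C0000C99 (r,kernel):
  L0: frame=0x21 idx=15 entry=0x75006 [P=0 RW=1 US=1 PS=0]
  → PAGE_NOT_PRESENT  (1 entries read)
#2 VA=0x203A1A789 (w,kernel):
  L0: frame=0x21 idx=8 entry=0x27007 [P=1 RW=1 US=1 PS=0]
  L1: frame=0x27 idx=29 entry=0x29007 [P=1 RW=1 US=1 PS=0]
  L2: frame=0x29 idx=26 entry=0x2C007 [P=1 RW=1 US=1 PS=0]
  ✓ 0x2C789  — 3 lookups

Access #2 PA: 0x2C789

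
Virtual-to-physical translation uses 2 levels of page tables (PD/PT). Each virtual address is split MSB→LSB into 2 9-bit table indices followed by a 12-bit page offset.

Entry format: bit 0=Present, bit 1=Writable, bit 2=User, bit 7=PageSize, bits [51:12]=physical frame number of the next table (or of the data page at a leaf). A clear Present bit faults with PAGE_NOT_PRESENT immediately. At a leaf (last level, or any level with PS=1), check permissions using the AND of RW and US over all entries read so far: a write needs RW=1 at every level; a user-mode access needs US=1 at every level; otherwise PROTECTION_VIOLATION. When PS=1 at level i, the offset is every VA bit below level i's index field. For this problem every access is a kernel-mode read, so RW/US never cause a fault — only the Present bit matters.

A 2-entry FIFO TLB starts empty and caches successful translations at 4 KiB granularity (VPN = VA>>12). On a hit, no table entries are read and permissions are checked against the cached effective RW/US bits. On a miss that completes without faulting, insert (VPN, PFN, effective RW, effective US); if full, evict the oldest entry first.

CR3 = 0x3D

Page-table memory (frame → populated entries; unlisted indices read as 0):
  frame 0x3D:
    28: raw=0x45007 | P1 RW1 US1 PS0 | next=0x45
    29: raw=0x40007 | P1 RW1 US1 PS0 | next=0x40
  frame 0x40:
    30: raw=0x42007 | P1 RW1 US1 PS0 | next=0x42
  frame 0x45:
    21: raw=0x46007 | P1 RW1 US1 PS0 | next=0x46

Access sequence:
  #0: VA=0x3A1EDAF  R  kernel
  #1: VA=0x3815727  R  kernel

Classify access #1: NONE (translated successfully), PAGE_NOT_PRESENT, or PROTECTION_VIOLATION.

Walk each access:
#0 VA=0x3A1EDAF (r,kernel):
  L0: frame=0x3D idx=29 entry=0x40007 [P=1 RW=1 US=1 PS=0]
  L1: frame=0x40 idx=30 entry=0x42007 [P=1 RW=1 US=1 PS=0]
  → PA=0x42DAF  (2 entries read)
#1 VA=0x3815727 (r,kernel):
  L0: frame=0x3D idx=28 entry=0x45007 [P=1 RW=1 US=1 PS=0]
  L1: frame=0x45 idx=21 entry=0x46007 [P=1 RW=1 US=1 PS=0]
  → PA=0x46727  (2 entries read)

Access #1 fault: NONE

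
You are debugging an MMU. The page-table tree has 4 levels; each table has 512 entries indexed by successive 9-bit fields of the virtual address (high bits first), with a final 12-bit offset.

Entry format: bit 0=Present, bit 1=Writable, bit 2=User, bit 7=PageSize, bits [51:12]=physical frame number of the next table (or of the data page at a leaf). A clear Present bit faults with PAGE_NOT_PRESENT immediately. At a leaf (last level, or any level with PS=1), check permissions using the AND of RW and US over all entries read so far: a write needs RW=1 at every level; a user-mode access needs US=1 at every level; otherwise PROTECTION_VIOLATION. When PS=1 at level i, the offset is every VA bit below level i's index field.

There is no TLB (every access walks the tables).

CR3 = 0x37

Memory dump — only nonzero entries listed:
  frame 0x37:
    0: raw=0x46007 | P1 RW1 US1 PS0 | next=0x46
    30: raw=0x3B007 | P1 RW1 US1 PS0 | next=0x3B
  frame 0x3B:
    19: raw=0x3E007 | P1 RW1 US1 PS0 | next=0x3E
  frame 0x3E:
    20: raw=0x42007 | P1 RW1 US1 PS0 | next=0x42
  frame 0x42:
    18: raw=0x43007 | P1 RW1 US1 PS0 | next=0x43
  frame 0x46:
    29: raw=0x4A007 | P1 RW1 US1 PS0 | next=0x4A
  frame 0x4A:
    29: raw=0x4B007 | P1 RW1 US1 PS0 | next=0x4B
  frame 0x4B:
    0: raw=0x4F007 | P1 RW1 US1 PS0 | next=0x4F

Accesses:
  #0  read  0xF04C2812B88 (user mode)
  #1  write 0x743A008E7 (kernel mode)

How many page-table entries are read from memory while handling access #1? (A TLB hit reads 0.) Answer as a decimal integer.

Walk each access:
#0 VA=0xF04C2812B88 (r,user):
  [0] read 0x37 idx=30: raw=0x3B007 flags P=1 W=1 U=1 S=0
  [1] read 0x3B idx=19: raw=0x3E007 flags P=1 W=1 U=1 S=0
  [2] read 0x3E idx=20: raw=0x42007 flags P=1 W=1 U=1 S=0
  [3] read 0x42 idx=18: raw=0x43007 flags P=1 W=1 U=1 S=0
  → PA=0x43B88  (4 entries read)
#1 VA=0x743A008E7 (w,kernel):
  [0] read 0x37 idx=0: raw=0x46007 flags P=1 W=1 U=1 S=0
  [1] read 0x46 idx=29: raw=0x4A007 flags P=1 W=1 U=1 S=0
  [2] read 0x4A idx=29: raw=0x4B007 flags P=1 W=1 U=1 S=0
  [3] read 0x4B idx=0: raw=0x4F007 flags P=1 W=1 U=1 S=0
  → PA=0x4F8E7  (4 entries read)

Entries read for #1: 4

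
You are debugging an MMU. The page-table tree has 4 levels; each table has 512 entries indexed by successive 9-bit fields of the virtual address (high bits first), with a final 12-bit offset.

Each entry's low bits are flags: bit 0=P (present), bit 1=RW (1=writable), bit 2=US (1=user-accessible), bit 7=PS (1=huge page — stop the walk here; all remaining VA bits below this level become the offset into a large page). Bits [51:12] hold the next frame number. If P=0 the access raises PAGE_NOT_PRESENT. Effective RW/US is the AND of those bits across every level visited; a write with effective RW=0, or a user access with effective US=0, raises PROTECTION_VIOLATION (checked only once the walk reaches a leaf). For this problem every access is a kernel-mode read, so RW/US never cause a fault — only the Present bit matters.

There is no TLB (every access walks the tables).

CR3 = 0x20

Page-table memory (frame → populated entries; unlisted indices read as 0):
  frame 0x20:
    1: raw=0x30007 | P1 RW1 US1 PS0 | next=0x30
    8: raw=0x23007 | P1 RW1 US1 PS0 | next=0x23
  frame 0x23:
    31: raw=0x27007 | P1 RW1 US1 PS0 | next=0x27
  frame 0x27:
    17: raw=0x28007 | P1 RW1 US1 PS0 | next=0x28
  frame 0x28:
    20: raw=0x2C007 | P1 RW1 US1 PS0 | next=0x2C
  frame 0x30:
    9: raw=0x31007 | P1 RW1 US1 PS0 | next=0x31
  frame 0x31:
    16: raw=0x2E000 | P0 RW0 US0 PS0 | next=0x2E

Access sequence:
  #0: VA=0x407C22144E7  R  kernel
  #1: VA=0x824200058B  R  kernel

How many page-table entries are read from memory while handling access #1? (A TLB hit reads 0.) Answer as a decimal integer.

Walk each access:
#0 VA=0x407C22144E7 (r,kernel):
  lvl0: tbl 0x20, slot 8 ⇒ 0x23007 (P1/RW1/US1/PS0)
  lvl1: tbl 0x23, slot 31 ⇒ 0x27007 (P1/RW1/US1/PS0)
  lvl2: tbl 0x27, slot 17 ⇒ 0x28007 (P1/RW1/US1/PS0)
  lvl3: tbl 0x28, slot 20 ⇒ 0x2C007 (P1/RW1/US1/PS0)
  ⇒ phys 0x2C4E7  [4 reads]
#1 VA=0x824200058B (r,kernel):
  lvl0: tbl 0x20, slot 1 ⇒ 0x30007 (P1/RW1/US1/PS0)
  lvl1: tbl 0x30, slot 9 ⇒ 0x31007 (P1/RW1/US1/PS0)
  lvl2: tbl 0x31, slot 16 ⇒ 0x2E000 (P0/RW0/US0/PS0)
  ⇒ fault: PAGE_NOT_PRESENT  — 3 lookups

Entries read for #1: 3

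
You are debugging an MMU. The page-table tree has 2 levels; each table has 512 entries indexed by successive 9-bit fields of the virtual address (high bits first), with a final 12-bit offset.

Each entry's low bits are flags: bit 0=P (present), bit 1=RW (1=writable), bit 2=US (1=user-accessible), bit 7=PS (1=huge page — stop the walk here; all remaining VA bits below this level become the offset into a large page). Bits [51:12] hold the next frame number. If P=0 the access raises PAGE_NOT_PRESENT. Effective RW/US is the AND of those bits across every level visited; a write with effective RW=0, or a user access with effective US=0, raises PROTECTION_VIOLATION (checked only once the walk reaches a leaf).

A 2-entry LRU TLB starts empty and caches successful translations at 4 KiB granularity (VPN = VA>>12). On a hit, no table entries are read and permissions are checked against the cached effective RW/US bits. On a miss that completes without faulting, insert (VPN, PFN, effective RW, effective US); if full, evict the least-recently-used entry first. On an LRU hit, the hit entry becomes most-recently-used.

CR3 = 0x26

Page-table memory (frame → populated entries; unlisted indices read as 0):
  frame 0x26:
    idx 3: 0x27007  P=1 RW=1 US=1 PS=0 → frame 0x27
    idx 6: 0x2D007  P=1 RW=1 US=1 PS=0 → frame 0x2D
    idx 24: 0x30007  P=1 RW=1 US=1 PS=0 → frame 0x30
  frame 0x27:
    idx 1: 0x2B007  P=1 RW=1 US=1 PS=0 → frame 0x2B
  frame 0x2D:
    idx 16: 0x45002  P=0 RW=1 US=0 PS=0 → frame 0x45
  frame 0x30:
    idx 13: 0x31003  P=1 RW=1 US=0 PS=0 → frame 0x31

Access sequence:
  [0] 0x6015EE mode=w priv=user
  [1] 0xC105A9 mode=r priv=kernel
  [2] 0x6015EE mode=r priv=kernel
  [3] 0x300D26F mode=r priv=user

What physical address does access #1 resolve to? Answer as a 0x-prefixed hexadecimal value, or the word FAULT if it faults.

Trace:
#0 VA=0x6015EE (w,user):
  [0] read 0x26 idx=3: raw=0x27007 flags P=1 W=1 U=1 S=0
  [1] read 0x27 idx=1: raw=0x2B007 flags P=1 W=1 U=1 S=0
  ✓ 0x2B5EE  — 2 lookups
#1 VA=0xC105A9 (r,kernel):
  [0] read 0x26 idx=6: raw=0x2D007 flags P=1 W=1 U=1 S=0
  [1] read 0x2D idx=16: raw=0x45002 flags P=0 W=1 U=0 S=0
  ✗ PAGE_NOT_PRESENT  [2 reads]
#2 VA=0x6015EE (r,kernel):
  TLB hit vpn=0x601 → PA=0x2B5EE
#3 VA=0x300D26F (r,user):
  [0] read 0x26 idx=24: raw=0x30007 flags P=1 W=1 U=1 S=0
  [1] read 0x30 idx=13: raw=0x31003 flags P=1 W=1 U=0 S=0
  ✗ PROTECTION_VIOLATION  [2 reads]

Access #1 PA: FAULT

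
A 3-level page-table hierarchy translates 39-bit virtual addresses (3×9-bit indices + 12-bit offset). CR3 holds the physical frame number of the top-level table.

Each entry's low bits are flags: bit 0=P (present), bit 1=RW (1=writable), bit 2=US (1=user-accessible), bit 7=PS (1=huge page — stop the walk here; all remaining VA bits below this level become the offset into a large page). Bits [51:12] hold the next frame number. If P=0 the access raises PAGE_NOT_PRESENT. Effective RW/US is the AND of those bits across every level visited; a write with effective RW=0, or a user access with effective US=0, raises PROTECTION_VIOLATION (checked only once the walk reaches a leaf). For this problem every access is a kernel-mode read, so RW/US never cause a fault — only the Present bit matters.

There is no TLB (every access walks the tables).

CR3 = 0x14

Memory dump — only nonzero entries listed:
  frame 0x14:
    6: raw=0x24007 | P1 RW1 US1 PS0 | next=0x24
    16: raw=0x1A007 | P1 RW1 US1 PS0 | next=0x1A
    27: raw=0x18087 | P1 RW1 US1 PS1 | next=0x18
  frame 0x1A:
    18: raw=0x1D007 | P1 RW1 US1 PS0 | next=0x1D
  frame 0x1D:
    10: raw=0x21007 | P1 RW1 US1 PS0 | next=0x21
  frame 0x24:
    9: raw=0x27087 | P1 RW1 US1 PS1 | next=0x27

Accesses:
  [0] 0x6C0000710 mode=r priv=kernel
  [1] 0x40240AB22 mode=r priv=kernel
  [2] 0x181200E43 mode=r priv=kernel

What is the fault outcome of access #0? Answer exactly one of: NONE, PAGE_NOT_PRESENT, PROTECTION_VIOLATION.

Trace:
#0 VA=0x6C0000710 (r,kernel):
  L0: frame=0x14 idx=27 entry=0x18087 [P=1 RW=1 US=1 PS=1]
  → PA=0x18710 (huge @L0)  (1 entries read)
#1 VA=0x40240AB22 (r,kernel):
  L0: frame=0x14 idx=16 entry=0x1A007 [P=1 RW=1 US=1 PS=0]
  L1: frame=0x1A idx=18 entry=0x1D007 [P=1 RW=1 US=1 PS=0]
  L2: frame=0x1D idx=10 entry=0x21007 [P=1 RW=1 US=1 PS=0]
  → PA=0x21B22  (3 entries read)
#2 VA=0x181200E43 (r,kernel):
  L0: frame=0x14 idx=6 entry=0x24007 [P=1 RW=1 US=1 PS=0]
  L1: frame=0x24 idx=9 entry=0x27087 [P=1 RW=1 US=1 PS=1]
  → PA=0x27E43 (huge @L1)  (2 entries read)

Access #0 fault: NONE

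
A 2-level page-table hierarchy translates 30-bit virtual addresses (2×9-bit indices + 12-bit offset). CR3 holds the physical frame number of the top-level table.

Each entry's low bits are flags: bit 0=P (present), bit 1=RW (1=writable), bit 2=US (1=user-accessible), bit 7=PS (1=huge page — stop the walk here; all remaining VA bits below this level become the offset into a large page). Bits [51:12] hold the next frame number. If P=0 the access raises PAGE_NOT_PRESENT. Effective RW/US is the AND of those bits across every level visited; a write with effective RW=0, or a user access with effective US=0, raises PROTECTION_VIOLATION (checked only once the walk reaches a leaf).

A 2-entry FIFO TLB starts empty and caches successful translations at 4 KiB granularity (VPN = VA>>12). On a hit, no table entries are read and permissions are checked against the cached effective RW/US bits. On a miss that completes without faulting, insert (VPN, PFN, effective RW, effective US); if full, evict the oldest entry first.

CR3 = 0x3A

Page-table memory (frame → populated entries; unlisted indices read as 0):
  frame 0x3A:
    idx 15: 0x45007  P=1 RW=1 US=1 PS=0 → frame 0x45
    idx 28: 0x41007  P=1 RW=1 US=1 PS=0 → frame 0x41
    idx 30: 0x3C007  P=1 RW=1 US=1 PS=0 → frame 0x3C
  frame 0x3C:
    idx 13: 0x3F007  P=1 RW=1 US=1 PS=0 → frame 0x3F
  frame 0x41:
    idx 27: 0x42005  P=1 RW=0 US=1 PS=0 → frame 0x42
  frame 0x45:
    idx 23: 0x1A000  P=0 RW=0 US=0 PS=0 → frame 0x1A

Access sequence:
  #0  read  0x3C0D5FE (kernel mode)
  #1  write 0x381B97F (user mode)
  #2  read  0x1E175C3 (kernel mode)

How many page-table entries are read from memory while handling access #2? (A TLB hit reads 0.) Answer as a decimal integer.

Per-access translation:
#0 VA=0x3C0D5FE (r,kernel):
  L0: frame=0x3A idx=30 entry=0x3C007 [P=1 RW=1 US=1 PS=0]
  L1: frame=0x3C idx=13 entry=0x3F007 [P=1 RW=1 US=1 PS=0]
  ⇒ phys 0x3F5FE  [2 reads]
#1 VA=0x381B97F (w,user):
  L0: frame=0x3A idx=28 entry=0x41007 [P=1 RW=1 US=1 PS=0]
  L1: frame=0x41 idx=27 entry=0x42005 [P=1 RW=0 US=1 PS=0]
  ⇒ fault: PROTECTION_VIOLATION  — 2 lookups
#2 VA=0x1E175C3 (r,kernel):
  L0: frame=0x3A idx=15 entry=0x45007 [P=1 RW=1 US=1 PS=0]
  L1: frame=0x45 idx=23 entry=0x1A000 [P=0 RW=0 US=0 PS=0]
  ⇒ fault: PAGE_NOT_PRESENT  — 2 lookups

Entries read for #2: 2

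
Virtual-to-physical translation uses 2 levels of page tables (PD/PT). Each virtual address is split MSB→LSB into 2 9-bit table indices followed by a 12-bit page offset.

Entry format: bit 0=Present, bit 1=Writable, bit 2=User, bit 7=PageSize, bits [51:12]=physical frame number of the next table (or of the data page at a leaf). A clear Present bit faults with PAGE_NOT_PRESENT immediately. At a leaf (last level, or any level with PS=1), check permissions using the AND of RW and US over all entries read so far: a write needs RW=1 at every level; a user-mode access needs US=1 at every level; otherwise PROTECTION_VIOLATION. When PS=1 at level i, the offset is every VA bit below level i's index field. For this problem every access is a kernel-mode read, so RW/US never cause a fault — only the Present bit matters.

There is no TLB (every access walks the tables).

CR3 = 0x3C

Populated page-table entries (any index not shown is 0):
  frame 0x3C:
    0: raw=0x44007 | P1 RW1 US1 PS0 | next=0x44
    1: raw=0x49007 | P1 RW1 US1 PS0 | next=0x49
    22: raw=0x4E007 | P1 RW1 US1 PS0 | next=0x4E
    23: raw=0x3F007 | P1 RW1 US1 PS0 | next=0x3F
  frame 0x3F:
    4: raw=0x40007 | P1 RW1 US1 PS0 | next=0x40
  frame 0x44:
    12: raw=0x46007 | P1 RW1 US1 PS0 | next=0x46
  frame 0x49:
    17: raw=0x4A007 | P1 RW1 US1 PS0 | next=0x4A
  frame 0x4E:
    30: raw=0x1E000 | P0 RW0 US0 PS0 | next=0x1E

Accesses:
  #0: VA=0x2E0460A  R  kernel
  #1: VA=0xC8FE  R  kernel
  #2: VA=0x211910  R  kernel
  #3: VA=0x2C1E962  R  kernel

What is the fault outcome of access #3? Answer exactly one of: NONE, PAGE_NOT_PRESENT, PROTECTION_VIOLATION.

Walk each access:
#0 VA=0x2E0460A (r,kernel):
  lvl0: tbl 0x3C, slot 23 ⇒ 0x3F007 (P1/RW1/US1/PS0)
  lvl1: tbl 0x3F, slot 4 ⇒ 0x40007 (P1/RW1/US1/PS0)
  ✓ 0x4060A  — 2 lookups
#1 VA=0xC8FE (r,kernel):
  lvl0: tbl 0x3C, slot 0 ⇒ 0x44007 (P1/RW1/US1/PS0)
  lvl1: tbl 0x44, slot 12 ⇒ 0x46007 (P1/RW1/US1/PS0)
  ✓ 0x468FE  — 2 lookups
#2 VA=0x211910 (r,kernel):
  lvl0: tbl 0x3C, slot 1 ⇒ 0x49007 (P1/RW1/US1/PS0)
  lvl1: tbl 0x49, slot 17 ⇒ 0x4A007 (P1/RW1/US1/PS0)
  ✓ 0x4A910  — 2 lookups
#3 VA=0x2C1E962 (r,kernel):
  lvl0: tbl 0x3C, slot 22 ⇒ 0x4E007 (P1/RW1/US1/PS0)
  lvl1: tbl 0x4E, slot 30 ⇒ 0x1E000 (P0/RW0/US0/PS0)
  ✗ PAGE_NOT_PRESENT  [2 reads]

Access #3 fault: PAGE_NOT_PRESENT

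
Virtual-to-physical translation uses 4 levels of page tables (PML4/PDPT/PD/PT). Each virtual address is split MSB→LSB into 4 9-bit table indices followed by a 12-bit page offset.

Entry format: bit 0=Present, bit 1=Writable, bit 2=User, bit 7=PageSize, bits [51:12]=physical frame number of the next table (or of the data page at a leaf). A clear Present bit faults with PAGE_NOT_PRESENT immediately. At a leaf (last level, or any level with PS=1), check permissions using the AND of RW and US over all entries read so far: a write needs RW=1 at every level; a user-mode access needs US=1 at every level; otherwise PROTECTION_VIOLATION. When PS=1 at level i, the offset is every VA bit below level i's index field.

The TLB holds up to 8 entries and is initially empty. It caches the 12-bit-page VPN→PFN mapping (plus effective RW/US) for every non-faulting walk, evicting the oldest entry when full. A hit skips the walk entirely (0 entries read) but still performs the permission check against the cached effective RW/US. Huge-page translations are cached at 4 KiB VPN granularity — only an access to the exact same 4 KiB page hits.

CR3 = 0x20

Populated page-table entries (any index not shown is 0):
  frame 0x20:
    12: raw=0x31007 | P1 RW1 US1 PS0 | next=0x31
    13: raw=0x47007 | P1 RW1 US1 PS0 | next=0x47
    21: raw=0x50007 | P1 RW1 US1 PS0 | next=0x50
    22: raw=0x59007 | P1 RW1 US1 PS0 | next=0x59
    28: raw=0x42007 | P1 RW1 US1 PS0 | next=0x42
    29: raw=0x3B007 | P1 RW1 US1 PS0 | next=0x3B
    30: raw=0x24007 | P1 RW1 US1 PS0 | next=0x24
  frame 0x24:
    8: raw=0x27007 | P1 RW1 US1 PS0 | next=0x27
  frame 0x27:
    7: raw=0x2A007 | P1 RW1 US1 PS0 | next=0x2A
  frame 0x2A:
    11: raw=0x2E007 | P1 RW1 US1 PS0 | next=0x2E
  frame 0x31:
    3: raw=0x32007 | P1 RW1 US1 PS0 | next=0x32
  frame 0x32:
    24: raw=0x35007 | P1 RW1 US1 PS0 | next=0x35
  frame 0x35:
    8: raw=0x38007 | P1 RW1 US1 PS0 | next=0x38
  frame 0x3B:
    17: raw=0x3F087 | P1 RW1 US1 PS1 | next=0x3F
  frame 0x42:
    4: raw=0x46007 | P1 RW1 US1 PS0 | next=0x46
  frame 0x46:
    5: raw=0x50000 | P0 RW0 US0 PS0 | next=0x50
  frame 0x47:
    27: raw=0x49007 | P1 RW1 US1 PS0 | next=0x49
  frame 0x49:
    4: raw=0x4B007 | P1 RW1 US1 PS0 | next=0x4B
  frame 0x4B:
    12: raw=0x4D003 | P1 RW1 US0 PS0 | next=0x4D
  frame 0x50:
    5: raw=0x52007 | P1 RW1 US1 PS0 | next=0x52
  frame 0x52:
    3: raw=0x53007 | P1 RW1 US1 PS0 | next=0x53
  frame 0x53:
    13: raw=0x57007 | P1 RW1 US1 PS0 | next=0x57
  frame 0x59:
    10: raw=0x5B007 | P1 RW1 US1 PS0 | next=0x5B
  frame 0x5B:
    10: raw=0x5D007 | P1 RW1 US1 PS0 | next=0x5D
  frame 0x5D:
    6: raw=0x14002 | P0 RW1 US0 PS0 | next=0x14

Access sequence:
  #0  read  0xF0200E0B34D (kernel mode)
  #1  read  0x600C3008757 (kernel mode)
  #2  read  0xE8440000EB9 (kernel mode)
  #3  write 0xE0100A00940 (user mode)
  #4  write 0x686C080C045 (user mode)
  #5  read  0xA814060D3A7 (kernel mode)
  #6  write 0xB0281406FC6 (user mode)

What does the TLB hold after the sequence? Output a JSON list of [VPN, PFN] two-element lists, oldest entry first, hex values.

Trace:
#0 VA=0xF0200E0B34D (r,kernel):
  [0] read 0x20 idx=30: raw=0x24007 flags P=1 W=1 U=1 S=0
  [1] read 0x24 idx=8: raw=0x27007 flags P=1 W=1 U=1 S=0
  [2] read 0x27 idx=7: raw=0x2A007 flags P=1 W=1 U=1 S=0
  [3] read 0x2A idx=11: raw=0x2E007 flags P=1 W=1 U=1 S=0
  ⇒ phys 0x2E34D  [4 reads]
#1 VA=0x600C3008757 (r,kernel):
  [0] read 0x20 idx=12: raw=0x31007 flags P=1 W=1 U=1 S=0
  [1] read 0x31 idx=3: raw=0x32007 flags P=1 W=1 U=1 S=0
  [2] read 0x32 idx=24: raw=0x35007 flags P=1 W=1 U=1 S=0
  [3] read 0x35 idx=8: raw=0x38007 flags P=1 W=1 U=1 S=0
  ⇒ phys 0x38757  [4 reads]
#2 VA=0xE8440000EB9 (r,kernel):
  [0] read 0x20 idx=29: raw=0x3B007 flags P=1 W=1 U=1 S=0
  [1] read 0x3B idx=17: raw=0x3F087 flags P=1 W=1 U=1 S=1
  ⇒ phys 0x3FEB9 (huge @L1)  [2 reads]
#3 VA=0xE0100A00940 (w,user):
  [0] read 0x20 idx=28: raw=0x42007 flags P=1 W=1 U=1 S=0
  [1] read 0x42 idx=4: raw=0x46007 flags P=1 W=1 U=1 S=0
  [2] read 0x46 idx=5: raw=0x50000 flags P=0 W=0 U=0 S=0
  → PAGE_NOT_PRESENT  (3 entries read)
#4 VA=0x686C080C045 (w,user):
  [0] read 0x20 idx=13: raw=0x47007 flags P=1 W=1 U=1 S=0
  [1] read 0x47 idx=27: raw=0x49007 flags P=1 W=1 U=1 S=0
  [2] read 0x49 idx=4: raw=0x4B007 flags P=1 W=1 U=1 S=0
  [3] read 0x4B idx=12: raw=0x4D003 flags P=1 W=1 U=0 S=0
  → PROTECTION_VIOLATION  (4 entries read)
#5 VA=0xA814060D3A7 (r,kernel):
  [0] read 0x20 idx=21: raw=0x50007 flags P=1 W=1 U=1 S=0
  [1] read 0x50 idx=5: raw=0x52007 flags P=1 W=1 U=1 S=0
  [2] read 0x52 idx=3: raw=0x53007 flags P=1 W=1 U=1 S=0
  [3] read 0x53 idx=13: raw=0x57007 flags P=1 W=1 U=1 S=0
  ⇒ phys 0x573A7  [4 reads]
#6 VA=0xB0281406FC6 (w,user):
  [0] read 0x20 idx=22: raw=0x59007 flags P=1 W=1 U=1 S=0
  [1] read 0x59 idx=10: raw=0x5B007 flags P=1 W=1 U=1 S=0
  [2] read 0x5B idx=10: raw=0x5D007 flags P=1 W=1 U=1 S=0
  [3] read 0x5D idx=6: raw=0x14002 flags P=0 W=1 U=0 S=0
  → PAGE_NOT_PRESENT  (4 entries read)

TLB: [["0xF0200E0B", "0x2E"], ["0x600C3008", "0x38"], ["0xE8440000", "0x3F"], ["0xA814060D", "0x57"]]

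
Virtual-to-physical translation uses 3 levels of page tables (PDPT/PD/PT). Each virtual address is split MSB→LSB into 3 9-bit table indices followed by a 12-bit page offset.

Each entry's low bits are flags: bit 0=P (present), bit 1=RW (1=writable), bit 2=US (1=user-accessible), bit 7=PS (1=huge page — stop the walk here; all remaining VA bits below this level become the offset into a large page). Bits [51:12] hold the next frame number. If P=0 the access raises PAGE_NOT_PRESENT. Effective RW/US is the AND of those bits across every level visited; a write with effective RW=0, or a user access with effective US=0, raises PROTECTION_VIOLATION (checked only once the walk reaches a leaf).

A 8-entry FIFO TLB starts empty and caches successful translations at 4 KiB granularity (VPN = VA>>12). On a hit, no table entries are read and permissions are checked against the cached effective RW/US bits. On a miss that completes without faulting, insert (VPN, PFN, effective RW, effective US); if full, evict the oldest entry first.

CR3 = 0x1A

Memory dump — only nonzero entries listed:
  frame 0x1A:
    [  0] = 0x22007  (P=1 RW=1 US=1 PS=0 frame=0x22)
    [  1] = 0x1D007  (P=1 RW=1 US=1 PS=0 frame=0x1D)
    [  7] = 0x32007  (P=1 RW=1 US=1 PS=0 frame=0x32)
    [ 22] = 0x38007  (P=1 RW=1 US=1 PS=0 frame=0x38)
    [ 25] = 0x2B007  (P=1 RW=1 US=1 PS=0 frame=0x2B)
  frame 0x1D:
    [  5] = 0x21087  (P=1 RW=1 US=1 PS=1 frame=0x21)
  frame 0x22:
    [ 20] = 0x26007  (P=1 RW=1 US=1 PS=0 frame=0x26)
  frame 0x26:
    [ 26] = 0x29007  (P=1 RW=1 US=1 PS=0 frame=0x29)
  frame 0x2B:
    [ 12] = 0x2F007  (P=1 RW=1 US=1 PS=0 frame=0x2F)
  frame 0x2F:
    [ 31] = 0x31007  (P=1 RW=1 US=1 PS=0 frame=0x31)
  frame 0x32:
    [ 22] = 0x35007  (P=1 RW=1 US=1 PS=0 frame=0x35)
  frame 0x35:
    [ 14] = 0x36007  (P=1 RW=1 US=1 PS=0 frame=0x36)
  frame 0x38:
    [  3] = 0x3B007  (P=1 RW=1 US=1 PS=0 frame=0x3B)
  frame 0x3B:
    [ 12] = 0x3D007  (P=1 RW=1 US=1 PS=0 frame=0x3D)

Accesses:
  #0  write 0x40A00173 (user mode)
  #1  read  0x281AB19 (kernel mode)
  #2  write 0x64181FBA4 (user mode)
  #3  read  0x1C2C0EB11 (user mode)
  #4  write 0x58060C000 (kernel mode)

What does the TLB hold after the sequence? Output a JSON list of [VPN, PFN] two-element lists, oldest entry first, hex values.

Per-access translation:
#0 VA=0x40A00173 (w,user):
  [0] read 0x1A idx=1: raw=0x1D007 flags P=1 W=1 U=1 S=0
  [1] read 0x1D idx=5: raw=0x21087 flags P=1 W=1 U=1 S=1
  ✓ 0x21173 (huge @L1)  — 2 lookups
#1 VA=0x281AB19 (r,kernel):
  [0] read 0x1A idx=0: raw=0x22007 flags P=1 W=1 U=1 S=0
  [1] read 0x22 idx=20: raw=0x26007 flags P=1 W=1 U=1 S=0
  [2] read 0x26 idx=26: raw=0x29007 flags P=1 W=1 U=1 S=0
  ✓ 0x29B19  — 3 lookups
#2 VA=0x64181FBA4 (w,user):
  [0] read 0x1A idx=25: raw=0x2B007 flags P=1 W=1 U=1 S=0
  [1] read 0x2B idx=12: raw=0x2F007 flags P=1 W=1 U=1 S=0
  [2] read 0x2F idx=31: raw=0x31007 flags P=1 W=1 U=1 S=0
  ✓ 0x31BA4  — 3 lookups
#3 VA=0x1C2C0EB11 (r,user):
  [0] read 0x1A idx=7: raw=0x32007 flags P=1 W=1 U=1 S=0
  [1] read 0x32 idx=22: raw=0x35007 flags P=1 W=1 U=1 S=0
  [2] read 0x35 idx=14: raw=0x36007 flags P=1 W=1 U=1 S=0
  ✓ 0x36B11  — 3 lookups
#4 VA=0x58060C000 (w,kernel):
  [0] read 0x1A idx=22: raw=0x38007 flags P=1 W=1 U=1 S=0
  [1] read 0x38 idx=3: raw=0x3B007 flags P=1 W=1 U=1 S=0
  [2] read 0x3B idx=12: raw=0x3D007 flags P=1 W=1 U=1 S=0
  ✓ 0x3D000  — 3 lookups

TLB: [["0x40A00", "0x21"], ["0x281A", "0x29"], ["0x64181F", "0x31"], ["0x1C2C0E", "0x36"], ["0x58060C", "0x3D"]]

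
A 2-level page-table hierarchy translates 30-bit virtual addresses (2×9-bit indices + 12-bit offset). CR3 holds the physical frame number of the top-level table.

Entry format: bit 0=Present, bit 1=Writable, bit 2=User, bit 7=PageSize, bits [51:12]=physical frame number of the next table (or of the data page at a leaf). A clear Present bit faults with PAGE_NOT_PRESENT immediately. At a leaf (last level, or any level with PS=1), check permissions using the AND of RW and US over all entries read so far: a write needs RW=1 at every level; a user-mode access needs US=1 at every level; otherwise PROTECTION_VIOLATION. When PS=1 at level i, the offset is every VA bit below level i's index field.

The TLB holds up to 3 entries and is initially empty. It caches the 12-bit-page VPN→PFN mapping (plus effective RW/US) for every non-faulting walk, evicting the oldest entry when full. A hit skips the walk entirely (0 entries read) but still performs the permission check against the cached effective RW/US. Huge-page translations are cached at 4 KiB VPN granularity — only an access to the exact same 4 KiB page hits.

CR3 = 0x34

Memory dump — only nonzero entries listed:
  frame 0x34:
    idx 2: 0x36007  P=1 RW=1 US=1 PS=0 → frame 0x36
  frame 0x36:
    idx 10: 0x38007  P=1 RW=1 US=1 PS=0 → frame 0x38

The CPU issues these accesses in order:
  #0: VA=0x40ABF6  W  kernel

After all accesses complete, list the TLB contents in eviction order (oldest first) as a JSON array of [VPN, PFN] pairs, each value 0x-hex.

Per-access translation:
#0 VA=0x40ABF6 (w,kernel):
  [0] read 0x34 idx=2: raw=0x36007 flags P=1 W=1 U=1 S=0
  [1] read 0x36 idx=10: raw=0x38007 flags P=1 W=1 U=1 S=0
  ⇒ phys 0x38BF6  [2 reads]

TLB: [["0x40A", "0x38"]]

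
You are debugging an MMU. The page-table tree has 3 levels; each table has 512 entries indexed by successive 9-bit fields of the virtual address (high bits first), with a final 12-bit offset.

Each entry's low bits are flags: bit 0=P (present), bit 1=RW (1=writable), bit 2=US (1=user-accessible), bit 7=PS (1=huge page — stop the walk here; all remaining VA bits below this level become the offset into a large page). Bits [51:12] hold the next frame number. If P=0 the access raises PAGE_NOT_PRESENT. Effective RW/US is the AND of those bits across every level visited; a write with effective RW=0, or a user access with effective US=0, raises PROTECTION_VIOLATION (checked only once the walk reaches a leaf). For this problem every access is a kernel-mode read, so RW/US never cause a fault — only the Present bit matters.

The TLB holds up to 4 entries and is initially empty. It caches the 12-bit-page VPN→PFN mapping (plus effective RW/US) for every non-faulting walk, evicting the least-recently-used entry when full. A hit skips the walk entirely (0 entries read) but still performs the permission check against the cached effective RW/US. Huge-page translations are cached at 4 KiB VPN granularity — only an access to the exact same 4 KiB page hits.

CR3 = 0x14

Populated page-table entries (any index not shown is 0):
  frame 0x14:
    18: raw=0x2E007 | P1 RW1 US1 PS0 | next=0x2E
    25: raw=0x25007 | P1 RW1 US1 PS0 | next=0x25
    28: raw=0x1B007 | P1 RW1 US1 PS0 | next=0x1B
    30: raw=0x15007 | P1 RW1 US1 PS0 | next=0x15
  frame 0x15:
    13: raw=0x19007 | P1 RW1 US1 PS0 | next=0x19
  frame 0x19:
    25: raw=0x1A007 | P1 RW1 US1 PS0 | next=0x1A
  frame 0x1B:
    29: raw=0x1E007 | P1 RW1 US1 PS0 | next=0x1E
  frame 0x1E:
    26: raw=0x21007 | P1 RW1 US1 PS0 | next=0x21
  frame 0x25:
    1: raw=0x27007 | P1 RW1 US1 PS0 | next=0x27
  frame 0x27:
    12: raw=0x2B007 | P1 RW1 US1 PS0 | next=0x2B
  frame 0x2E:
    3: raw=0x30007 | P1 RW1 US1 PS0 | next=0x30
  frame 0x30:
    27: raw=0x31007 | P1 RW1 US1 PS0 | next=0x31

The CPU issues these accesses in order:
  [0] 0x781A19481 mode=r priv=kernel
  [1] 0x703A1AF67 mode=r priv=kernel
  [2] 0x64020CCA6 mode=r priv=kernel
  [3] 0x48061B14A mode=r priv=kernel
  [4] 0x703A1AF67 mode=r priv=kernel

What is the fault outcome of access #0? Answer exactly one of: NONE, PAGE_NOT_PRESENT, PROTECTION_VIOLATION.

Trace:
#0 VA=0x781A19481 (r,kernel):
  L0: frame=0x14 idx=30 entry=0x15007 [P=1 RW=1 US=1 PS=0]
  L1: frame=0x15 idx=13 entry=0x19007 [P=1 RW=1 US=1 PS=0]
  L2: frame=0x19 idx=25 entry=0x1A007 [P=1 RW=1 US=1 PS=0]
  ✓ 0x1A481  — 3 lookups
#1 VA=0x703A1AF67 (r,kernel):
  L0: frame=0x14 idx=28 entry=0x1B007 [P=1 RW=1 US=1 PS=0]
  L1: frame=0x1B idx=29 entry=0x1E007 [P=1 RW=1 US=1 PS=0]
  L2: frame=0x1E idx=26 entry=0x21007 [P=1 RW=1 US=1 PS=0]
  ✓ 0x21F67  — 3 lookups
#2 VA=0x64020CCA6 (r,kernel):
  L0: frame=0x14 idx=25 entry=0x25007 [P=1 RW=1 US=1 PS=0]
  L1: frame=0x25 idx=1 entry=0x27007 [P=1 RW=1 US=1 PS=0]
  L2: frame=0x27 idx=12 entry=0x2B007 [P=1 RW=1 US=1 PS=0]
  ✓ 0x2BCA6  — 3 lookups
#3 VA=0x48061B14A (r,kernel):
  L0: frame=0x14 idx=18 entry=0x2E007 [P=1 RW=1 US=1 PS=0]
  L1: frame=0x2E idx=3 entry=0x30007 [P=1 RW=1 US=1 PS=0]
  L2: frame=0x30 idx=27 entry=0x31007 [P=1 RW=1 US=1 PS=0]
  ✓ 0x3114A  — 3 lookups
#4 VA=0x703A1AF67 (r,kernel):
  TLB hit vpn=0x703A1A → PA=0x21F67

Access #0 fault: NONE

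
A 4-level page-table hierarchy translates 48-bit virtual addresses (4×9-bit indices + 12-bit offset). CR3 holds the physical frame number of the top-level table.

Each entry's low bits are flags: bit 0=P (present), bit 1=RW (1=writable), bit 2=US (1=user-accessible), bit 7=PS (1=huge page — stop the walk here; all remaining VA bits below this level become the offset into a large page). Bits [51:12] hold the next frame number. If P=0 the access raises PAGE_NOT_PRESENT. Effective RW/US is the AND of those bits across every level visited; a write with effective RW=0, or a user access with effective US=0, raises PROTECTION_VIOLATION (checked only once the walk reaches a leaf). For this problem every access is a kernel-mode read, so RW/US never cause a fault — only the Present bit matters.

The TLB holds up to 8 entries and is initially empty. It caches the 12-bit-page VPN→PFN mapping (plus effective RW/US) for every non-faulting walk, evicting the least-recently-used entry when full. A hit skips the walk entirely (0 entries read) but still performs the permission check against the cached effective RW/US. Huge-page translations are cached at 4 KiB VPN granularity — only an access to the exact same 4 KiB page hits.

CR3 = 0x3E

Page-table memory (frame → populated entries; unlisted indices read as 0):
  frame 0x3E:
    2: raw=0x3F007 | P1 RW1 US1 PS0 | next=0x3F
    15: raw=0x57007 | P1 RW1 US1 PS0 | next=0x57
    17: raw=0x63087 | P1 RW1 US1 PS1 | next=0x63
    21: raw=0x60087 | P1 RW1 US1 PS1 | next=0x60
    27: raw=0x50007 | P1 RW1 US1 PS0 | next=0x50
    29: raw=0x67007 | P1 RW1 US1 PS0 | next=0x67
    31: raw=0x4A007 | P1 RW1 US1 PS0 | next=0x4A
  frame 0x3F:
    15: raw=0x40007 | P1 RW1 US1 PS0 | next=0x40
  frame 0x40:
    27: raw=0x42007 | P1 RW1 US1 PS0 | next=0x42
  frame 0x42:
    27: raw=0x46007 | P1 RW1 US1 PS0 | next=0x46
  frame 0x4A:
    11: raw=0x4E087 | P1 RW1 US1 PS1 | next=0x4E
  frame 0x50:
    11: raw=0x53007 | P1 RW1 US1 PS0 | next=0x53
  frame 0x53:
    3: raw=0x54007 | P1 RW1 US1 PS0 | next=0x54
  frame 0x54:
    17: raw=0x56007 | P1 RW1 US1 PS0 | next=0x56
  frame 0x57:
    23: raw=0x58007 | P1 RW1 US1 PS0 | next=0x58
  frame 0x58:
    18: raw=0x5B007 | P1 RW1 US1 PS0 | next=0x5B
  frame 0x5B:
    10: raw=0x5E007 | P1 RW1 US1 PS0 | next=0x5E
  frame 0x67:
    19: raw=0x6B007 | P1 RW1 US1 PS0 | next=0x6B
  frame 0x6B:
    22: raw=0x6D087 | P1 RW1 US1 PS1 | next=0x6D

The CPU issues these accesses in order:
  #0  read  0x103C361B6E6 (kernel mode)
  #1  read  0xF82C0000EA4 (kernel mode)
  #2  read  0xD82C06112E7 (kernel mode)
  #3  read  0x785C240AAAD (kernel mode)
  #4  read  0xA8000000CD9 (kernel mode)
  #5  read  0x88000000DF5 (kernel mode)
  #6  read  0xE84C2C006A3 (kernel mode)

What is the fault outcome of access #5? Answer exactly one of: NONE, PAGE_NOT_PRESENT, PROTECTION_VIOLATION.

Per-access translation:
#0 VA=0x103C361B6E6 (r,kernel):
  L0 @0x3E[2] → 0x3F007  P=1,RW=1,US=1,PS=0
  L1 @0x3F[15] → 0x40007  P=1,RW=1,US=1,PS=0
  L2 @0x40[27] → 0x42007  P=1,RW=1,US=1,PS=0
  L3 @0x42[27] → 0x46007  P=1,RW=1,US=1,PS=0
  ✓ 0x466E6  — 4 lookups
#1 VA=0xF82C0000EA4 (r,kernel):
  L0 @0x3E[31] → 0x4A007  P=1,RW=1,US=1,PS=0
  L1 @0x4A[11] → 0x4E087  P=1,RW=1,US=1,PS=1
  ✓ 0x4EEA4 (huge @L1)  — 2 lookups
#2 VA=0xD82C06112E7 (r,kernel):
  L0 @0x3E[27] → 0x50007  P=1,RW=1,US=1,PS=0
  L1 @0x50[11] → 0x53007  P=1,RW=1,US=1,PS=0
  L2 @0x53[3] → 0x54007  P=1,RW=1,US=1,PS=0
  L3 @0x54[17] → 0x56007  P=1,RW=1,US=1,PS=0
  ✓ 0x562E7  — 4 lookups
#3 VA=0x785C240AAAD (r,kernel):
  L0 @0x3E[15] → 0x57007  P=1,RW=1,US=1,PS=0
  L1 @0x57[23] → 0x58007  P=1,RW=1,US=1,PS=0
  L2 @0x58[18] → 0x5B007  P=1,RW=1,US=1,PS=0
  L3 @0x5B[10] → 0x5E007  P=1,RW=1,US=1,PS=0
  ✓ 0x5EAAD  — 4 lookups
#4 VA=0xA8000000CD9 (r,kernel):
  L0 @0x3E[21] → 0x60087  P=1,RW=1,US=1,PS=1
  ✓ 0x60CD9 (huge @L0)  — 1 lookups
#5 VA=0x88000000DF5 (r,kernel):
  L0 @0x3E[17] → 0x63087  P=1,RW=1,US=1,PS=1
  ✓ 0x63DF5 (huge @L0)  — 1 lookups
#6 VA=0xE84C2C006A3 (r,kernel):
  L0 @0x3E[29] → 0x67007  P=1,RW=1,US=1,PS=0
  L1 @0x67[19] → 0x6B007  P=1,RW=1,US=1,PS=0
  L2 @0x6B[22] → 0x6D087  P=1,RW=1,US=1,PS=1
  ✓ 0x6D6A3 (huge @L2)  — 3 lookups

Access #5 fault: NONE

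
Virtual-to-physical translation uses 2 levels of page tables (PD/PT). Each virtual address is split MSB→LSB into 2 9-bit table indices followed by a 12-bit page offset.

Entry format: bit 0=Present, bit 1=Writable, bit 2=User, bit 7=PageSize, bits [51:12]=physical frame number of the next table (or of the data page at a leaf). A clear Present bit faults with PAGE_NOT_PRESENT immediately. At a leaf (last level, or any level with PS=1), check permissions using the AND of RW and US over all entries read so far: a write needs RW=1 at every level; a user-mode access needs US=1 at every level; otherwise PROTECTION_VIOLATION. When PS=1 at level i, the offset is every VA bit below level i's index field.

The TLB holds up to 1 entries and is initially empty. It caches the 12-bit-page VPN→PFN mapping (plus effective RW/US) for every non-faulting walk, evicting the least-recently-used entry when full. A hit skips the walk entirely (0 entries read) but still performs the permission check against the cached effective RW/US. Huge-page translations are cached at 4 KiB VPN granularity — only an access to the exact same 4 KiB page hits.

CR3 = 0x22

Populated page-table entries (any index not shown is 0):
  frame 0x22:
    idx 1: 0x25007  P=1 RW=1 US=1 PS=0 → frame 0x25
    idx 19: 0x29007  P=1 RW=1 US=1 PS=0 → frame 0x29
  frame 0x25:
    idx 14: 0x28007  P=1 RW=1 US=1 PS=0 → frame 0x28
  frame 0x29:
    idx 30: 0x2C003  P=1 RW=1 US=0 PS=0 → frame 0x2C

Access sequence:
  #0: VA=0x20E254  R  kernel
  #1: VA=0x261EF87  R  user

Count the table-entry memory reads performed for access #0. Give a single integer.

Per-access translation:
#0 VA=0x20E254 (r,kernel):
  lvl0: tbl 0x22, slot 1 ⇒ 0x25007 (P1/RW1/US1/PS0)
  lvl1: tbl 0x25, slot 14 ⇒ 0x28007 (P1/RW1/US1/PS0)
  → PA=0x28254  (2 entries read)
#1 VA=0x261EF87 (r,user):
  lvl0: tbl 0x22, slot 19 ⇒ 0x29007 (P1/RW1/US1/PS0)
  lvl1: tbl 0x29, slot 30 ⇒ 0x2C003 (P1/RW1/US0/PS0)
  → PROTECTION_VIOLATION  (2 entries read)

Entries read for #0: 2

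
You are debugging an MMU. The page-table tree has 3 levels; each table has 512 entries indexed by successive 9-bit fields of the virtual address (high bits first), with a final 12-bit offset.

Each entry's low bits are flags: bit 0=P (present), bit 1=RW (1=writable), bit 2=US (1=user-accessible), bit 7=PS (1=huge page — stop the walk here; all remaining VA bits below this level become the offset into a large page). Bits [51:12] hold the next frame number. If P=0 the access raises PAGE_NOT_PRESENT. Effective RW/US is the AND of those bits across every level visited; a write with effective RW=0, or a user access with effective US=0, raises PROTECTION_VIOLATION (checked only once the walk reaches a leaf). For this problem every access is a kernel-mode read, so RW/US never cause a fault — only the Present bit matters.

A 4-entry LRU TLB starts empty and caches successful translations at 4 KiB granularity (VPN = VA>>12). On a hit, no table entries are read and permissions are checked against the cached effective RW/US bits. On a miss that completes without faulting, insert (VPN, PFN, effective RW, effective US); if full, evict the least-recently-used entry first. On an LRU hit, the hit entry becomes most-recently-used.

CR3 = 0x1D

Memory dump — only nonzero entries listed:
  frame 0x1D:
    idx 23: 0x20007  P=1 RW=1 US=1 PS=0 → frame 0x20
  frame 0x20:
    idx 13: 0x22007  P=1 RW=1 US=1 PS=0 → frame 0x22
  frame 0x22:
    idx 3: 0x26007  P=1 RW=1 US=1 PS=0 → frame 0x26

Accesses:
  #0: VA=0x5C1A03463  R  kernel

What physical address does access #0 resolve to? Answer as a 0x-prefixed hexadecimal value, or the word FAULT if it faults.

Per-access translation:
#0 VA=0x5C1A03463 (r,kernel):
  [0] read 0x1D idx=23: raw=0x20007 flags P=1 W=1 U=1 S=0
  [1] read 0x20 idx=13: raw=0x22007 flags P=1 W=1 U=1 S=0
  [2] read 0x22 idx=3: raw=0x26007 flags P=1 W=1 U=1 S=0
  → PA=0x26463  (3 entries read)

Access #0 PA: 0x26463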